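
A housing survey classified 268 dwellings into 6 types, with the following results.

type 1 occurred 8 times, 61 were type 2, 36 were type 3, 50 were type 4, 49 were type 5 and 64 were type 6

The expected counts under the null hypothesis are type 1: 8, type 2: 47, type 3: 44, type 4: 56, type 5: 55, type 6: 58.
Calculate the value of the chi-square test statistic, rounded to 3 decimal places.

7.543

type 1: (8 − 8)²/8 = 0/8 = 0.0000
type 2: (61 − 47)²/47 = 196/47 = 4.1702
type 3: (36 − 44)²/44 = 64/44 = 1.4545
type 4: (50 − 56)²/56 = 36/56 = 0.6429
type 5: (49 − 55)²/55 = 36/55 = 0.6545
type 6: (64 − 58)²/58 = 36/58 = 0.6207
Sum = 7.543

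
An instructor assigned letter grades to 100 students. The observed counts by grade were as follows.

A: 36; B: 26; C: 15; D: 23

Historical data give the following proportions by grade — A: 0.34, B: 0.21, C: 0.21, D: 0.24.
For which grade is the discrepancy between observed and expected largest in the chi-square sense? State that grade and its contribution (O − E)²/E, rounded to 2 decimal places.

C, 1.71

Expected counts E_i = n·p_i: 100×0.34 = 34, 100×0.21 = 21, 100×0.21 = 21, 100×0.24 = 24.
χ² = (36−34)²/34 + (26−21)²/21 + (15−21)²/21 + (23−24)²/24
   = 0.118 + 1.190 + 1.714 + 0.042
The largest term is for C: 1.71.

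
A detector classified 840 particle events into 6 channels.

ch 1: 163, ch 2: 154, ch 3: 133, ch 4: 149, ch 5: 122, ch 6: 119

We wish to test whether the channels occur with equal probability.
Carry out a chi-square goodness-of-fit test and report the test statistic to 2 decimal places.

11.57

Expected count for each of the 6 categories: 840/6 = 140.
ch 1: (163 − 140)²/140 = 529/140 = 3.779
ch 2: (154 − 140)²/140 = 196/140 = 1.400
ch 3: (133 − 140)²/140 = 49/140 = 0.350
ch 4: (149 − 140)²/140 = 81/140 = 0.579
ch 5: (122 − 140)²/140 = 324/140 = 2.314
ch 6: (119 − 140)²/140 = 441/140 = 3.150
Sum = 11.57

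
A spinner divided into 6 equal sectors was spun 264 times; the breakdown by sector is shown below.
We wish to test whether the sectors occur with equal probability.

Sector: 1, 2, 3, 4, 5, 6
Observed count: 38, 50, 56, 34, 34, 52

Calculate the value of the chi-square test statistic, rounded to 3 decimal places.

Under H₀ each category has probability 1/6, so each expected count is 264/6 = 44.
χ² = (38−44)²/44 + (50−44)²/44 + (56−44)²/44 + (34−44)²/44 + (34−44)²/44 + (52−44)²/44
   = 0.8182 + 0.8182 + 3.2727 + 2.2727 + 2.2727 + 1.4545
Sum = 10.909

10.909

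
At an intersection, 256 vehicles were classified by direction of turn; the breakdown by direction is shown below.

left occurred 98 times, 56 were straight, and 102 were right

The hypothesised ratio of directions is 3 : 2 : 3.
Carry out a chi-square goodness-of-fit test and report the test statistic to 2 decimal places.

Ratio total = 8. Expected counts: 256×3/8 = 96, 256×2/8 = 64, 256×3/8 = 96.
χ² = (98−96)²/96 + (56−64)²/64 + (102−96)²/96
   = 0.042 + 1.000 + 0.375
Sum = 1.42

1.42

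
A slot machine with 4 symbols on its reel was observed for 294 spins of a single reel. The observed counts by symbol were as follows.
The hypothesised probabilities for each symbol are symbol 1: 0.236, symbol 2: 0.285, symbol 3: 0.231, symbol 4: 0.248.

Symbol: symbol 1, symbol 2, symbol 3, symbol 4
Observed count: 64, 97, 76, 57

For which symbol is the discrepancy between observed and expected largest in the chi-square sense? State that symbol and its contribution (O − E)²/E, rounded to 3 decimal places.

symbol 4, 3.473

Expected counts E_i = n·p_i: 294×0.236 = 69.384, 294×0.285 = 83.79, 294×0.231 = 67.914, 294×0.248 = 72.912.
χ² = (64−69.384)²/69.384 + (97−83.79)²/83.79 + (76−67.914)²/67.914 + (57−72.912)²/72.912
   = 0.4178 + 2.0826 + 0.9627 + 3.4726
The largest term is for symbol 4: 3.473.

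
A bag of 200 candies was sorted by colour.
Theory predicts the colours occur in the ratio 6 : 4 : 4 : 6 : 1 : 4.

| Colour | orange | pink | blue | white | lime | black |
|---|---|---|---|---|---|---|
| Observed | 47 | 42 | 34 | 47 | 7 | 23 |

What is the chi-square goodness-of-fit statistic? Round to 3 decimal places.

5.948

Ratio total = 25. Expected counts: 200×6/25 = 48, 200×4/25 = 32, 200×4/25 = 32, 200×6/25 = 48, 200×1/25 = 8, 200×4/25 = 32.
orange: (47 − 48)²/48 = 1/48 = 0.0208
pink: (42 − 32)²/32 = 100/32 = 3.1250
blue: (34 − 32)²/32 = 4/32 = 0.1250
white: (47 − 48)²/48 = 1/48 = 0.0208
lime: (7 − 8)²/8 = 1/8 = 0.1250
black: (23 − 32)²/32 = 81/32 = 2.5313
Sum = 5.948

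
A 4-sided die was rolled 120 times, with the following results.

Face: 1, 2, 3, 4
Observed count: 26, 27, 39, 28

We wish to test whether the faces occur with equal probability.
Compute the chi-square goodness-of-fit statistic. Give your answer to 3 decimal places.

Under H₀ each category has probability 1/4, so each expected count is 120/4 = 30.
1: (26 − 30)²/30 = 16/30 = 0.5333
2: (27 − 30)²/30 = 9/30 = 0.3000
3: (39 − 30)²/30 = 81/30 = 2.7000
4: (28 − 30)²/30 = 4/30 = 0.1333
Sum = 3.667

3.667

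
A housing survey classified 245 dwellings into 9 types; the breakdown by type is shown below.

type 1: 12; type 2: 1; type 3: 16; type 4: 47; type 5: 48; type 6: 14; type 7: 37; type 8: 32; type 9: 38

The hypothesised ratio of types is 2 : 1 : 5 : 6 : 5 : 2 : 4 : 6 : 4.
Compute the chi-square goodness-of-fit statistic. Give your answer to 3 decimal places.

Ratio total = 35. Expected counts: 245×2/35 = 14, 245×1/35 = 7, 245×5/35 = 35, 245×6/35 = 42, 245×5/35 = 35, 245×2/35 = 14, 245×4/35 = 28, 245×6/35 = 42, 245×4/35 = 28.
χ² = (12−14)²/14 + (1−7)²/7 + (16−35)²/35 + (47−42)²/42 + (48−35)²/35 + (14−14)²/14 + (37−28)²/28 + (32−42)²/42 + (38−28)²/28
   = 0.2857 + 5.1429 + 10.3143 + 0.5952 + 4.8286 + 0.0000 + 2.8929 + 2.3810 + 3.5714
Sum = 30.012

30.012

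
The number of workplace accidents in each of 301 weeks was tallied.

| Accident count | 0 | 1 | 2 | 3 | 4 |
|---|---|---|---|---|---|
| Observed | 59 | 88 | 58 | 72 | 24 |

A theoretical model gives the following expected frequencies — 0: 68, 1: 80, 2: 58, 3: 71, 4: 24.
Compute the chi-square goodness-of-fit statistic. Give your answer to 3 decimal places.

χ² = (59−68)²/68 + (88−80)²/80 + (58−58)²/58 + (72−71)²/71 + (24−24)²/24
   = 1.1912 + 0.8000 + 0.0000 + 0.0141 + 0.0000
Sum = 2.005

2.005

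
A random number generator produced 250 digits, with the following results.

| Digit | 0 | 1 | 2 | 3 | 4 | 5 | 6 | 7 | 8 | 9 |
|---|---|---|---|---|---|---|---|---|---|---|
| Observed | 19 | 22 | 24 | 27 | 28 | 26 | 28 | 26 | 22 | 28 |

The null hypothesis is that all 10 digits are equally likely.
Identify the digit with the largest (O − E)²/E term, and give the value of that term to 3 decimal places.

0, 1.440

Expected count for each of the 10 categories: 250/10 = 25.
χ² = (19−25)²/25 + (22−25)²/25 + (24−25)²/25 + (27−25)²/25 + (28−25)²/25 + (26−25)²/25 + (28−25)²/25 + (26−25)²/25 + (22−25)²/25 + (28−25)²/25
   = 1.4400 + 0.3600 + 0.0400 + 0.1600 + 0.3600 + 0.0400 + 0.3600 + 0.0400 + 0.3600 + 0.3600
The largest term is for 0: 1.440.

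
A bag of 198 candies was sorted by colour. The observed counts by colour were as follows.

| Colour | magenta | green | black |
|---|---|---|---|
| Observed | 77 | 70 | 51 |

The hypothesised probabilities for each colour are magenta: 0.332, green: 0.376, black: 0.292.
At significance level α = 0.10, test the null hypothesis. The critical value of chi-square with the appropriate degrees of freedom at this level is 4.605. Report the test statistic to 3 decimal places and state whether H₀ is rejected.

Expected counts E_i = n·p_i: 198×0.332 = 65.736, 198×0.376 = 74.448, 198×0.292 = 57.816.
magenta: (77 − 65.736)²/65.736 = 126.877696/65.736 = 1.9301
green: (70 − 74.448)²/74.448 = 19.784704/74.448 = 0.2658
black: (51 − 57.816)²/57.816 = 46.457856/57.816 = 0.8035
Sum = 2.999
df = 2. Since 2.999 < 4.605, we do not reject H₀.

2.999; do not reject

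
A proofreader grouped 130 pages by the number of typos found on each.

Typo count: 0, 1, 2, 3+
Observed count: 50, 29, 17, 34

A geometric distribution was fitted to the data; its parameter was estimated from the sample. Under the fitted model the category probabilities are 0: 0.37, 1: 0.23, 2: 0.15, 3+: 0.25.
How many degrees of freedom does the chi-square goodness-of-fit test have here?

There are k = 4 categories and 1 parameter estimated from the data, so df = 4 − 1 − 1 = 2.

2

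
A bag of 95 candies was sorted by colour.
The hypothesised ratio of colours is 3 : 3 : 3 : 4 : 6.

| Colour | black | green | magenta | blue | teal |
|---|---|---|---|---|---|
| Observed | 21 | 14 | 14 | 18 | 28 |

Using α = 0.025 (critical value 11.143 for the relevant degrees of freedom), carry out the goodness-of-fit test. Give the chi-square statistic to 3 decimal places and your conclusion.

2.867; do not reject

Ratio total = 19. Expected counts: 95×3/19 = 15, 95×3/19 = 15, 95×3/19 = 15, 95×4/19 = 20, 95×6/19 = 30.
cat          O        E   (O−E)²/E
black       21       15     2.4000
green       14       15     0.0667
magenta     14       15     0.0667
blue        18       20     0.2000
teal        28       30     0.1333
Sum = 2.867
df = 4. Since 2.867 < 11.143, we do not reject H₀.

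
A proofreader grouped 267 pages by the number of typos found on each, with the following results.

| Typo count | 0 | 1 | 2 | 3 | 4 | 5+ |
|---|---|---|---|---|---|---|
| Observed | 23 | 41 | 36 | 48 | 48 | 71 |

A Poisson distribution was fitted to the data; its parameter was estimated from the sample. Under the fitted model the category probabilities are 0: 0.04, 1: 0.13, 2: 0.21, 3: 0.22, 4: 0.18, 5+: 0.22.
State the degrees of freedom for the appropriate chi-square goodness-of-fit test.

There are k = 6 categories and 1 parameter estimated from the data, so df = 6 − 1 − 1 = 4.

4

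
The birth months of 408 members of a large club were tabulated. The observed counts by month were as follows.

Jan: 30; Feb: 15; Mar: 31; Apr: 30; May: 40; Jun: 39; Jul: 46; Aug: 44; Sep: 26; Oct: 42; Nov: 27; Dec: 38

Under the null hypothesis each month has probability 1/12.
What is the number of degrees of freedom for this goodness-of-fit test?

11

There are k = 12 categories and no parameters were estimated from the data, so df = 12 − 1 = 11.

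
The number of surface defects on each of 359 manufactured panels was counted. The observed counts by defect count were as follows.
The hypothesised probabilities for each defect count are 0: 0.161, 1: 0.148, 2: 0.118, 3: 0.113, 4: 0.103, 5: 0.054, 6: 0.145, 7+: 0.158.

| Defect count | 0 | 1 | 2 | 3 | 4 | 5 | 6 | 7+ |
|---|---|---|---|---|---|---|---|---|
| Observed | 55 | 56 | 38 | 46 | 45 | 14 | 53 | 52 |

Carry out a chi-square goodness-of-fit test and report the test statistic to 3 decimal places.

Expected counts E_i = n·p_i: 359×0.161 = 57.799, 359×0.148 = 53.132, 359×0.118 = 42.362, 359×0.113 = 40.567, 359×0.103 = 36.977, 359×0.054 = 19.386, 359×0.145 = 52.055, 359×0.158 = 56.722.
cat         O        E   (O−E)²/E
0          55   57.799     0.1355
1          56   53.132     0.1548
2          38   42.362     0.4492
3          46   40.567     0.7276
4          45   36.977     1.7408
5          14   19.386     1.4964
6          53   52.055     0.0172
7+         52   56.722     0.3931
Sum = 5.115

5.115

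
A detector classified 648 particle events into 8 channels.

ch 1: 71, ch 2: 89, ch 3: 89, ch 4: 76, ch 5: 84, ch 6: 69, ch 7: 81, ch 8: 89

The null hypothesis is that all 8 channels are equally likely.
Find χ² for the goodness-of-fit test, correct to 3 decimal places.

Under H₀ each category has probability 1/8, so each expected count is 648/8 = 81.
χ² = (71−81)²/81 + (89−81)²/81 + (89−81)²/81 + (76−81)²/81 + (84−81)²/81 + (69−81)²/81 + (81−81)²/81 + (89−81)²/81
   = 1.2346 + 0.7901 + 0.7901 + 0.3086 + 0.1111 + 1.7778 + 0.0000 + 0.7901
Sum = 5.802

5.802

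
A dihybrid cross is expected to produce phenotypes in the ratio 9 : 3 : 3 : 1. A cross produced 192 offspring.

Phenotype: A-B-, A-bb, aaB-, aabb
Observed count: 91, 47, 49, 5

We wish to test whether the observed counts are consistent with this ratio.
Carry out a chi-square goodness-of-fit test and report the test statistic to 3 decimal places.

14.815

Ratio total = 16. Expected counts: 192×9/16 = 108, 192×3/16 = 36, 192×3/16 = 36, 192×1/16 = 12.
A-B-: (91 − 108)²/108 = 289/108 = 2.6759
A-bb: (47 − 36)²/36 = 121/36 = 3.3611
aaB-: (49 − 36)²/36 = 169/36 = 4.6944
aabb: (5 − 12)²/12 = 49/12 = 4.0833
Sum = 14.815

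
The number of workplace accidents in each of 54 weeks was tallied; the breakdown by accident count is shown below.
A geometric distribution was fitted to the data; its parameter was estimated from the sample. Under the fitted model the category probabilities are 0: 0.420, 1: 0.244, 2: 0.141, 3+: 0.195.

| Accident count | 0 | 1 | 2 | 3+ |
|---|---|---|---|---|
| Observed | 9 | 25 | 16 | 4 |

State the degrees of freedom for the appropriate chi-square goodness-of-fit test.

There are k = 4 categories and 1 parameter estimated from the data, so df = 4 − 1 − 1 = 2.

2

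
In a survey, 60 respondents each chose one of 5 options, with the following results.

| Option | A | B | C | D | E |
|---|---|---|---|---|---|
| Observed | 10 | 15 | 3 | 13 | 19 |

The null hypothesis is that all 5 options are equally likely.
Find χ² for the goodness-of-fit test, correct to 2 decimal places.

Expected count for each of the 5 categories: 60/5 = 12.
χ² = (10−12)²/12 + (15−12)²/12 + (3−12)²/12 + (13−12)²/12 + (19−12)²/12
   = 0.333 + 0.750 + 6.750 + 0.083 + 4.083
Sum = 12.00

12.00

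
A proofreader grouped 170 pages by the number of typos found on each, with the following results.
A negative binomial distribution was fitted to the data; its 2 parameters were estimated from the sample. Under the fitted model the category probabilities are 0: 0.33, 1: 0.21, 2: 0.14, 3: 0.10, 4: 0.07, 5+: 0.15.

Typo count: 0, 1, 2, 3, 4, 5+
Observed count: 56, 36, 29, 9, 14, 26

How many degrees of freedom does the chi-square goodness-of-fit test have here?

3

There are k = 6 categories and 2 parameters estimated from the data, so df = 6 − 1 − 2 = 3.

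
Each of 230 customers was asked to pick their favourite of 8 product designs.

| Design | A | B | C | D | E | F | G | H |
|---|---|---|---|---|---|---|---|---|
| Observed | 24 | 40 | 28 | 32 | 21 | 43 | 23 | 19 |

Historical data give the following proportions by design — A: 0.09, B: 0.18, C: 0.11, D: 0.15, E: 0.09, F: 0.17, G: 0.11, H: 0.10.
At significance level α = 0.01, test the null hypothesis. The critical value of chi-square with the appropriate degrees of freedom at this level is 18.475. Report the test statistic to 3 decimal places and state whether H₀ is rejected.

2.341; do not reject

Expected counts E_i = n·p_i: 230×0.09 = 20.7, 230×0.18 = 41.4, 230×0.11 = 25.3, 230×0.15 = 34.5, 230×0.09 = 20.7, 230×0.17 = 39.1, 230×0.11 = 25.3, 230×0.10 = 23.
cat         O        E   (O−E)²/E
A          24     20.7     0.5261
B          40     41.4     0.0473
C          28     25.3     0.2881
D          32     34.5     0.1812
E          21     20.7     0.0043
F          43     39.1     0.3890
G          23     25.3     0.2091
H          19       23     0.6957
Sum = 2.341
df = 7. Since 2.341 < 18.475, we do not reject H₀.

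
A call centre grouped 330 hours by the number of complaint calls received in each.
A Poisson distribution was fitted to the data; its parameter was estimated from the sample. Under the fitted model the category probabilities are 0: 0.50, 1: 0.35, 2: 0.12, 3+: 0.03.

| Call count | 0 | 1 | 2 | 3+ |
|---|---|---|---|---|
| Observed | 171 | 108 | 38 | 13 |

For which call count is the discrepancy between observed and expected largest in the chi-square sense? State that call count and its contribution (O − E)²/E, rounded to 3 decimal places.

3+, 0.971

Expected counts E_i = n·p_i: 330×0.50 = 165, 330×0.35 = 115.5, 330×0.12 = 39.6, 330×0.03 = 9.9.
0: (171 − 165)²/165 = 36/165 = 0.2182
1: (108 − 115.5)²/115.5 = 56.25/115.5 = 0.4870
2: (38 − 39.6)²/39.6 = 2.56/39.6 = 0.0646
3+: (13 − 9.9)²/9.9 = 9.61/9.9 = 0.9707
The largest term is for 3+: 0.971.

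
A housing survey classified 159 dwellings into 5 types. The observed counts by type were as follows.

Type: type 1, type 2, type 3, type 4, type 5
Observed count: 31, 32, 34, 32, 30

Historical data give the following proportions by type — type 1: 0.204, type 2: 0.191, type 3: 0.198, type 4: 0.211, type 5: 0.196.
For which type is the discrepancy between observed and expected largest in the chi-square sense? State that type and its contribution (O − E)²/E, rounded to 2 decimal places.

type 3, 0.20

Expected counts E_i = n·p_i: 159×0.204 = 32.436, 159×0.191 = 30.369, 159×0.198 = 31.482, 159×0.211 = 33.549, 159×0.196 = 31.164.
χ² = (31−32.436)²/32.436 + (32−30.369)²/30.369 + (34−31.482)²/31.482 + (32−33.549)²/33.549 + (30−31.164)²/31.164
   = 0.064 + 0.088 + 0.201 + 0.072 + 0.043
The largest term is for type 3: 0.20.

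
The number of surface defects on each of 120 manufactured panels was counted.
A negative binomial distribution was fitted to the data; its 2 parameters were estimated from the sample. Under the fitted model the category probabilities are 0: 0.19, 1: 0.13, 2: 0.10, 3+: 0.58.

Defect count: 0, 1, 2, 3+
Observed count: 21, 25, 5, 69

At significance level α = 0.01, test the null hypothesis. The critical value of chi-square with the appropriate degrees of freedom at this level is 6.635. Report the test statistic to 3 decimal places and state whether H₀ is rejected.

9.895; reject

Expected counts E_i = n·p_i: 120×0.19 = 22.8, 120×0.13 = 15.6, 120×0.10 = 12, 120×0.58 = 69.6.
0: (21 − 22.8)²/22.8 = 3.24/22.8 = 0.1421
1: (25 − 15.6)²/15.6 = 88.36/15.6 = 5.6641
2: (5 − 12)²/12 = 49/12 = 4.0833
3+: (69 − 69.6)²/69.6 = 0.36/69.6 = 0.0052
Sum = 9.895
df = 1. Since 9.895 > 6.635, we reject H₀.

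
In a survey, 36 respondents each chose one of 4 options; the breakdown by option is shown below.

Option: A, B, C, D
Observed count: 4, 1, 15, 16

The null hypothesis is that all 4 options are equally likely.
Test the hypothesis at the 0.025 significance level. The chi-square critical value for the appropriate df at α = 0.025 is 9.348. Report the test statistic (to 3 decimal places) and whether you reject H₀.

Under H₀ each category has probability 1/4, so each expected count is 36/4 = 9.
A: (4 − 9)²/9 = 25/9 = 2.7778
B: (1 − 9)²/9 = 64/9 = 7.1111
C: (15 − 9)²/9 = 36/9 = 4.0000
D: (16 − 9)²/9 = 49/9 = 5.4444
Sum = 19.333
df = 3. Since 19.333 > 9.348, we reject H₀.

19.333; reject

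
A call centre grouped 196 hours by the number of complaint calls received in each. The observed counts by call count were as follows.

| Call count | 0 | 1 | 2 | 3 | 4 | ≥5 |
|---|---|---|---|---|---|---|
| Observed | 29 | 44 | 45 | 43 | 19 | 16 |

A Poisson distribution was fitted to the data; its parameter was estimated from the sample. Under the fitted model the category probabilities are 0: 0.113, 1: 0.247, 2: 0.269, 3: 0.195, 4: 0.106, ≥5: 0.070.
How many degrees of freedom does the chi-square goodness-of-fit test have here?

There are k = 6 categories and 1 parameter estimated from the data, so df = 6 − 1 − 1 = 4.

4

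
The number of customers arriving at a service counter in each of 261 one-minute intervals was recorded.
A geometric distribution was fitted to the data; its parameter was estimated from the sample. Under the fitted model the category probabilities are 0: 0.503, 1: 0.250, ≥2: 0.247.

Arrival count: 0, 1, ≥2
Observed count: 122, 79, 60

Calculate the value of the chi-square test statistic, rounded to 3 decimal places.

3.863

Expected counts E_i = n·p_i: 261×0.503 = 131.283, 261×0.250 = 65.25, 261×0.247 = 64.467.
χ² = (122−131.283)²/131.283 + (79−65.25)²/65.25 + (60−64.467)²/64.467
   = 0.6564 + 2.8975 + 0.3095
Sum = 3.863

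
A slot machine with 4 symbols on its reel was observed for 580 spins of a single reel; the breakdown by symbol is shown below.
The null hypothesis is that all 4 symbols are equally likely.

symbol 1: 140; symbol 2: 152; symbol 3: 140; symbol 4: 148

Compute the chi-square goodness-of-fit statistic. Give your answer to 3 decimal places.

0.745

Under H₀ each category has probability 1/4, so each expected count is 580/4 = 145.
cat           O        E   (O−E)²/E
symbol 1    140      145     0.1724
symbol 2    152      145     0.3379
symbol 3    140      145     0.1724
symbol 4    148      145     0.0621
Sum = 0.745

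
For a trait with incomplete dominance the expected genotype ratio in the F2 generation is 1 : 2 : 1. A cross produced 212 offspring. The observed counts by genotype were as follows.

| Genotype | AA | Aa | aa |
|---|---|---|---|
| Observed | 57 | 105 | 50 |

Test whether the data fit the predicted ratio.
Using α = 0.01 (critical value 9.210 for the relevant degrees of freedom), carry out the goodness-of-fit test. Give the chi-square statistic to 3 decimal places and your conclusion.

Ratio total = 4. Expected counts: 212×1/4 = 53, 212×2/4 = 106, 212×1/4 = 53.
χ² = (57−53)²/53 + (105−106)²/106 + (50−53)²/53
   = 0.3019 + 0.0094 + 0.1698
Sum = 0.481
df = 2. Since 0.481 < 9.210, we do not reject H₀.

0.481; do not reject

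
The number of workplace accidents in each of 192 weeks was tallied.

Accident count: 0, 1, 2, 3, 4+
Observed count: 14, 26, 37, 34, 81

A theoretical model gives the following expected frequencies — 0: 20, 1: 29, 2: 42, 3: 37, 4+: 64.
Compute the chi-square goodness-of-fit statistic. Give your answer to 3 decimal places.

cat         O        E   (O−E)²/E
0          14       20     1.8000
1          26       29     0.3103
2          37       42     0.5952
3          34       37     0.2432
4+         81       64     4.5156
Sum = 7.464

7.464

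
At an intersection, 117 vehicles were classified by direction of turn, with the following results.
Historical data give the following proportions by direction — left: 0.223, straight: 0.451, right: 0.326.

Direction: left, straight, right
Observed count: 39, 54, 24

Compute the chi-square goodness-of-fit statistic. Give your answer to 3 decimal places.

11.659

Expected counts E_i = n·p_i: 117×0.223 = 26.091, 117×0.451 = 52.767, 117×0.326 = 38.142.
cat           O        E   (O−E)²/E
left         39   26.091     6.3870
straight     54   52.767     0.0288
right        24   38.142     5.2435
Sum = 11.659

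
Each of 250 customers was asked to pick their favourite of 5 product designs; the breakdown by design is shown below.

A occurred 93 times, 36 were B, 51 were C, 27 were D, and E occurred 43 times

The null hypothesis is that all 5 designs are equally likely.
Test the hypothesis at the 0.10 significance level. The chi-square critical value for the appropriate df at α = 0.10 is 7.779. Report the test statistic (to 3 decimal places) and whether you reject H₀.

Expected count for each of the 5 categories: 250/5 = 50.
cat         O        E   (O−E)²/E
A          93       50    36.9800
B          36       50     3.9200
C          51       50     0.0200
D          27       50    10.5800
E          43       50     0.9800
Sum = 52.480
df = 4. Since 52.480 > 7.779, we reject H₀.

52.480; reject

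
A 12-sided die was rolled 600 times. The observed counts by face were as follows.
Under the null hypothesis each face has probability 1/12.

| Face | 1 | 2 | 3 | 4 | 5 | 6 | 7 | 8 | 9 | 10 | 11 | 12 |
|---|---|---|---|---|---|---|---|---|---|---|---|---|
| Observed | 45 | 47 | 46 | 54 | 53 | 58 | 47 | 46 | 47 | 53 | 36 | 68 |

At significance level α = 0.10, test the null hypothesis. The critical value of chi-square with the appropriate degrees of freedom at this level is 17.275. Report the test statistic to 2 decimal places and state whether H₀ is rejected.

14.04; do not reject

Expected count for each of the 12 categories: 600/12 = 50.
1: (45 − 50)²/50 = 25/50 = 0.500
2: (47 − 50)²/50 = 9/50 = 0.180
3: (46 − 50)²/50 = 16/50 = 0.320
4: (54 − 50)²/50 = 16/50 = 0.320
5: (53 − 50)²/50 = 9/50 = 0.180
6: (58 − 50)²/50 = 64/50 = 1.280
7: (47 − 50)²/50 = 9/50 = 0.180
8: (46 − 50)²/50 = 16/50 = 0.320
9: (47 − 50)²/50 = 9/50 = 0.180
10: (53 − 50)²/50 = 9/50 = 0.180
11: (36 − 50)²/50 = 196/50 = 3.920
12: (68 − 50)²/50 = 324/50 = 6.480
Sum = 14.04
df = 11. Since 14.04 < 17.275, we do not reject H₀.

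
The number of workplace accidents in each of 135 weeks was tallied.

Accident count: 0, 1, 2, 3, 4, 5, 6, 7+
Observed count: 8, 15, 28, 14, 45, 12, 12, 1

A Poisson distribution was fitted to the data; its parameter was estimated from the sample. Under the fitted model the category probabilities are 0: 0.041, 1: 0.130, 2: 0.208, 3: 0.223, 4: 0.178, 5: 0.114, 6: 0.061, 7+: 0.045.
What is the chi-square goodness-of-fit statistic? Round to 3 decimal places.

Expected counts E_i = n·p_i: 135×0.041 = 5.535, 135×0.130 = 17.55, 135×0.208 = 28.08, 135×0.223 = 30.105, 135×0.178 = 24.03, 135×0.114 = 15.39, 135×0.061 = 8.235, 135×0.045 = 6.075.
χ² = (8−5.535)²/5.535 + (15−17.55)²/17.55 + (28−28.08)²/28.08 + (14−30.105)²/30.105 + (45−24.03)²/24.03 + (12−15.39)²/15.39 + (12−8.235)²/8.235 + (1−6.075)²/6.075
   = 1.0978 + 0.3705 + 0.0002 + 8.6155 + 18.2997 + 0.7467 + 1.7213 + 4.2396
Sum = 35.091

35.091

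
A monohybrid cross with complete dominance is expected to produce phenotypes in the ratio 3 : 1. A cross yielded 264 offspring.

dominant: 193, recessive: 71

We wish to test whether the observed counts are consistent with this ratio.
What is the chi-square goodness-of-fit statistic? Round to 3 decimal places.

0.505

Ratio total = 4. Expected counts: 264×3/4 = 198, 264×1/4 = 66.
χ² = (193−198)²/198 + (71−66)²/66
   = 0.1263 + 0.3788
Sum = 0.505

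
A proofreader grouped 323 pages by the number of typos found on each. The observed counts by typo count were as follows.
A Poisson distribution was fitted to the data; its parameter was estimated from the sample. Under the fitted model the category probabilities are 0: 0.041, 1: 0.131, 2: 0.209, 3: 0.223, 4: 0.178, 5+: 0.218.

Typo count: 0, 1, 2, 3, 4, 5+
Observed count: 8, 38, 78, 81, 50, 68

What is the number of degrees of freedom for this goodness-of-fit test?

4

There are k = 6 categories and 1 parameter estimated from the data, so df = 6 − 1 − 1 = 4.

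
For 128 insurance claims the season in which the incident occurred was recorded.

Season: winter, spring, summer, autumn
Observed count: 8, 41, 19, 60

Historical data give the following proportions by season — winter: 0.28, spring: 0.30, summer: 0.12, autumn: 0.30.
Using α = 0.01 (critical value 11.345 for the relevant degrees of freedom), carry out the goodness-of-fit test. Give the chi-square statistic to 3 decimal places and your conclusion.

34.814; reject

Expected counts E_i = n·p_i: 128×0.28 = 35.84, 128×0.30 = 38.4, 128×0.12 = 15.36, 128×0.30 = 38.4.
cat         O        E   (O−E)²/E
winter      8    35.84    21.6257
spring     41     38.4     0.1760
summer     19    15.36     0.8626
autumn     60     38.4    12.1500
Sum = 34.814
df = 3. Since 34.814 > 11.345, we reject H₀.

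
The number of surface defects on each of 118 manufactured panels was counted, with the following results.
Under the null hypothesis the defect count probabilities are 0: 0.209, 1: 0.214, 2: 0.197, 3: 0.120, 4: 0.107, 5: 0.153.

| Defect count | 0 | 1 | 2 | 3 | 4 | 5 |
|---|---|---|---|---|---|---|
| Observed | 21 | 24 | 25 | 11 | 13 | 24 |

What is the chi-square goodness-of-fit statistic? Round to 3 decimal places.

Expected counts E_i = n·p_i: 118×0.209 = 24.662, 118×0.214 = 25.252, 118×0.197 = 23.246, 118×0.120 = 14.16, 118×0.107 = 12.626, 118×0.153 = 18.054.
χ² = (21−24.662)²/24.662 + (24−25.252)²/25.252 + (25−23.246)²/23.246 + (11−14.16)²/14.16 + (13−12.626)²/12.626 + (24−18.054)²/18.054
   = 0.5438 + 0.0621 + 0.1323 + 0.7052 + 0.0111 + 1.9583
Sum = 3.413

3.413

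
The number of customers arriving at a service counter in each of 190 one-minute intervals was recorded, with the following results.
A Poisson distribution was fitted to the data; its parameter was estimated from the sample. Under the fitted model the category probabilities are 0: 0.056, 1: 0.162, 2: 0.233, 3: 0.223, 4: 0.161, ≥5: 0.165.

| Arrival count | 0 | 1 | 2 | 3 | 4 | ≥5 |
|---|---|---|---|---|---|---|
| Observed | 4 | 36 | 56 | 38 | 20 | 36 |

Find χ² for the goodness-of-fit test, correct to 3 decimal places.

Expected counts E_i = n·p_i: 190×0.056 = 10.64, 190×0.162 = 30.78, 190×0.233 = 44.27, 190×0.223 = 42.37, 190×0.161 = 30.59, 190×0.165 = 31.35.
cat         O        E   (O−E)²/E
0           4    10.64     4.1438
1          36    30.78     0.8853
2          56    44.27     3.1080
3          38    42.37     0.4507
4          20    30.59     3.6662
≥5         36    31.35     0.6897
Sum = 12.944

12.944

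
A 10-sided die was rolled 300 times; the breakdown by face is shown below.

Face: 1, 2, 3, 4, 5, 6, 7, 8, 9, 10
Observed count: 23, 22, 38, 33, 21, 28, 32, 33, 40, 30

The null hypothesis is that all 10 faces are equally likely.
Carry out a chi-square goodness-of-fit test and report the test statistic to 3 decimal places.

Expected count for each of the 10 categories: 300/10 = 30.
1: (23 − 30)²/30 = 49/30 = 1.6333
2: (22 − 30)²/30 = 64/30 = 2.1333
3: (38 − 30)²/30 = 64/30 = 2.1333
4: (33 − 30)²/30 = 9/30 = 0.3000
5: (21 − 30)²/30 = 81/30 = 2.7000
6: (28 − 30)²/30 = 4/30 = 0.1333
7: (32 − 30)²/30 = 4/30 = 0.1333
8: (33 − 30)²/30 = 9/30 = 0.3000
9: (40 − 30)²/30 = 100/30 = 3.3333
10: (30 − 30)²/30 = 0/30 = 0.0000
Sum = 12.800

12.800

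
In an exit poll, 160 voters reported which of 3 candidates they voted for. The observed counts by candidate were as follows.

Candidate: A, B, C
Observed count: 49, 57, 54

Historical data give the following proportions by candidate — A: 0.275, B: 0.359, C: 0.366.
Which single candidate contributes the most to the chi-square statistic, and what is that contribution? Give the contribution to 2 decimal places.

A, 0.57

Expected counts E_i = n·p_i: 160×0.275 = 44, 160×0.359 = 57.44, 160×0.366 = 58.56.
χ² = (49−44)²/44 + (57−57.44)²/57.44 + (54−58.56)²/58.56
   = 0.568 + 0.003 + 0.355
The largest term is for A: 0.57.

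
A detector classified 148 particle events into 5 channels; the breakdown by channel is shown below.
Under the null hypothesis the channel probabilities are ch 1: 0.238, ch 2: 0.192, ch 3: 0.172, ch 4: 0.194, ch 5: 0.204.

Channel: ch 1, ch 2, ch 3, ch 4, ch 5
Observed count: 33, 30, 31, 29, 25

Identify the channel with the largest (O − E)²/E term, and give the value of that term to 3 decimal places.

ch 3, 1.207

Expected counts E_i = n·p_i: 148×0.238 = 35.224, 148×0.192 = 28.416, 148×0.172 = 25.456, 148×0.194 = 28.712, 148×0.204 = 30.192.
cat         O        E   (O−E)²/E
ch 1       33   35.224     0.1404
ch 2       30   28.416     0.0883
ch 3       31   25.456     1.2074
ch 4       29   28.712     0.0029
ch 5       25   30.192     0.8928
The largest term is for ch 3: 1.207.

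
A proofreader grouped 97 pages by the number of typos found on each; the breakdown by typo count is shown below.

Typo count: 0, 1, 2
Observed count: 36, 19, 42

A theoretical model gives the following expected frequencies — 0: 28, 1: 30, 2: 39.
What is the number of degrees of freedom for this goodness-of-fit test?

There are k = 3 categories and no parameters were estimated from the data, so df = 3 − 1 = 2.

2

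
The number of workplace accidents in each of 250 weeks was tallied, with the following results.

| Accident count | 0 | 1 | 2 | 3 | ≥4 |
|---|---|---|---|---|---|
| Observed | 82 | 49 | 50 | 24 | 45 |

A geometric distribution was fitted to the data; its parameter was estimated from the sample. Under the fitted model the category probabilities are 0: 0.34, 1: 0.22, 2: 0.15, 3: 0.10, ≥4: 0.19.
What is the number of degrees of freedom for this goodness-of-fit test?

There are k = 5 categories and 1 parameter estimated from the data, so df = 5 − 1 − 1 = 3.

3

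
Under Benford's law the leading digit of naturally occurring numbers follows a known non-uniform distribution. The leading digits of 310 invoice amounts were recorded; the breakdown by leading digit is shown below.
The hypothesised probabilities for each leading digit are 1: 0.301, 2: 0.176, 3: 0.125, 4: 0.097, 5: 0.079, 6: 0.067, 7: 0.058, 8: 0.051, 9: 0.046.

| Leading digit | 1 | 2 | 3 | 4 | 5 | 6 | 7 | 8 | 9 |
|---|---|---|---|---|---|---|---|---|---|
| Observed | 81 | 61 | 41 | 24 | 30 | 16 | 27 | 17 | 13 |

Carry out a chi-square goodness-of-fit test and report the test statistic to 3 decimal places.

Expected counts E_i = n·p_i: 310×0.301 = 93.31, 310×0.176 = 54.56, 310×0.125 = 38.75, 310×0.097 = 30.07, 310×0.079 = 24.49, 310×0.067 = 20.77, 310×0.058 = 17.98, 310×0.051 = 15.81, 310×0.046 = 14.26.
cat         O        E   (O−E)²/E
1          81    93.31     1.6240
2          61    54.56     0.7601
3          41    38.75     0.1306
4          24    30.07     1.2253
5          30    24.49     1.2397
6          16    20.77     1.0955
7          27    17.98     4.5251
8          17    15.81     0.0896
9          13    14.26     0.1113
Sum = 10.801

10.801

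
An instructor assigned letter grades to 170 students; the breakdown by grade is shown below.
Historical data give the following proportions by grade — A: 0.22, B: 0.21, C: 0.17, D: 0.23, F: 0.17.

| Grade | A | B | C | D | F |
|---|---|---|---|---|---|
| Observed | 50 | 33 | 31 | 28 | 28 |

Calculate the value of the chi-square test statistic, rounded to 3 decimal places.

Expected counts E_i = n·p_i: 170×0.22 = 37.4, 170×0.21 = 35.7, 170×0.17 = 28.9, 170×0.23 = 39.1, 170×0.17 = 28.9.
A: (50 − 37.4)²/37.4 = 158.76/37.4 = 4.2449
B: (33 − 35.7)²/35.7 = 7.29/35.7 = 0.2042
C: (31 − 28.9)²/28.9 = 4.41/28.9 = 0.1526
D: (28 − 39.1)²/39.1 = 123.21/39.1 = 3.1512
F: (28 − 28.9)²/28.9 = 0.81/28.9 = 0.0280
Sum = 7.781

7.781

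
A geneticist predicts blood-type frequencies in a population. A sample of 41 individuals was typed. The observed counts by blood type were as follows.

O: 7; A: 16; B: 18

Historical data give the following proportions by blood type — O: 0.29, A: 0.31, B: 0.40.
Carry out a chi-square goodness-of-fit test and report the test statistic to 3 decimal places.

3.019

Expected counts E_i = n·p_i: 41×0.29 = 11.89, 41×0.31 = 12.71, 41×0.40 = 16.4.
cat         O        E   (O−E)²/E
O           7    11.89     2.0111
A          16    12.71     0.8516
B          18     16.4     0.1561
Sum = 3.019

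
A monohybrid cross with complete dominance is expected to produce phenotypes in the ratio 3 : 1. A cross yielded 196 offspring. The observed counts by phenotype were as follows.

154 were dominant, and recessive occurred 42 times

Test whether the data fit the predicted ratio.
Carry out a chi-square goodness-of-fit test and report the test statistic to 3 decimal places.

1.333

Ratio total = 4. Expected counts: 196×3/4 = 147, 196×1/4 = 49.
cat            O        E   (O−E)²/E
dominant     154      147     0.3333
recessive     42       49     1.0000
Sum = 1.333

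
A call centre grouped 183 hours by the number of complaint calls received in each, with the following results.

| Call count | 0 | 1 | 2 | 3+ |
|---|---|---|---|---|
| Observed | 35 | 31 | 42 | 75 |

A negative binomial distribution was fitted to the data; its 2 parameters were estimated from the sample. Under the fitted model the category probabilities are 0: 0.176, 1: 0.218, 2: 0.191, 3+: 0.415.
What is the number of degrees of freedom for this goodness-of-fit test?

There are k = 4 categories and 2 parameters estimated from the data, so df = 4 − 1 − 2 = 1.

1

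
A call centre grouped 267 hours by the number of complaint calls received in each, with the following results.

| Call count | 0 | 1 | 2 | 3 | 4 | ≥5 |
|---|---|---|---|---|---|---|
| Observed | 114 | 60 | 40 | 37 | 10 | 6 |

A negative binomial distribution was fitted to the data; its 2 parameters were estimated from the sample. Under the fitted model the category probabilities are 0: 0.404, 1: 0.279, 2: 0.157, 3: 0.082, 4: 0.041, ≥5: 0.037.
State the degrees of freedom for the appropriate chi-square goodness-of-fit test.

3

There are k = 6 categories and 2 parameters estimated from the data, so df = 6 − 1 − 2 = 3.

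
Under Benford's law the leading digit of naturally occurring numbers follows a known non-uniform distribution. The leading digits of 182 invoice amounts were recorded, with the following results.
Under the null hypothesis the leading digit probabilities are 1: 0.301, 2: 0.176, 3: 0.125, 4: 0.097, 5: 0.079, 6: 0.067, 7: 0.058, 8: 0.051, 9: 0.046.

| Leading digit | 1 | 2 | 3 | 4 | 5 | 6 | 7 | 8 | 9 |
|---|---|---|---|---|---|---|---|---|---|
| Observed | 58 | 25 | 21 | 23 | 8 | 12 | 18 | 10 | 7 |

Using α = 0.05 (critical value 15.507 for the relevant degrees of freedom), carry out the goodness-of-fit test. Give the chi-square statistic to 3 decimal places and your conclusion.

11.848; do not reject

Expected counts E_i = n·p_i: 182×0.301 = 54.782, 182×0.176 = 32.032, 182×0.125 = 22.75, 182×0.097 = 17.654, 182×0.079 = 14.378, 182×0.067 = 12.194, 182×0.058 = 10.556, 182×0.051 = 9.282, 182×0.046 = 8.372.
1: (58 − 54.782)²/54.782 = 10.355524/54.782 = 0.1890
2: (25 − 32.032)²/32.032 = 49.449024/32.032 = 1.5437
3: (21 − 22.75)²/22.75 = 3.0625/22.75 = 0.1346
4: (23 − 17.654)²/17.654 = 28.579716/17.654 = 1.6189
5: (8 − 14.378)²/14.378 = 40.678884/14.378 = 2.8292
6: (12 − 12.194)²/12.194 = 0.037636/12.194 = 0.0031
7: (18 − 10.556)²/10.556 = 55.413136/10.556 = 5.2494
8: (10 − 9.282)²/9.282 = 0.515524/9.282 = 0.0555
9: (7 − 8.372)²/8.372 = 1.882384/8.372 = 0.2248
Sum = 11.848
df = 8. Since 11.848 < 15.507, we do not reject H₀.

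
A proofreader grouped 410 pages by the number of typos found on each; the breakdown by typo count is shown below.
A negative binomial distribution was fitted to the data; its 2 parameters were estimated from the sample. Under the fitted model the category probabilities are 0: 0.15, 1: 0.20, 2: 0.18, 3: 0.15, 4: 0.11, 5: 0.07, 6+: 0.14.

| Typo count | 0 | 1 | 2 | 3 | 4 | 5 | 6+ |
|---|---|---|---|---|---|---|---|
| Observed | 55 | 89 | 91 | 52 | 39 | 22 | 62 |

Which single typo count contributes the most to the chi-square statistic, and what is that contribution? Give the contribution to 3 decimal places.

Expected counts E_i = n·p_i: 410×0.15 = 61.5, 410×0.20 = 82, 410×0.18 = 73.8, 410×0.15 = 61.5, 410×0.11 = 45.1, 410×0.07 = 28.7, 410×0.14 = 57.4.
χ² = (55−61.5)²/61.5 + (89−82)²/82 + (91−73.8)²/73.8 + (52−61.5)²/61.5 + (39−45.1)²/45.1 + (22−28.7)²/28.7 + (62−57.4)²/57.4
   = 0.6870 + 0.5976 + 4.0087 + 1.4675 + 0.8251 + 1.5641 + 0.3686
The largest term is for 2: 4.009.

2, 4.009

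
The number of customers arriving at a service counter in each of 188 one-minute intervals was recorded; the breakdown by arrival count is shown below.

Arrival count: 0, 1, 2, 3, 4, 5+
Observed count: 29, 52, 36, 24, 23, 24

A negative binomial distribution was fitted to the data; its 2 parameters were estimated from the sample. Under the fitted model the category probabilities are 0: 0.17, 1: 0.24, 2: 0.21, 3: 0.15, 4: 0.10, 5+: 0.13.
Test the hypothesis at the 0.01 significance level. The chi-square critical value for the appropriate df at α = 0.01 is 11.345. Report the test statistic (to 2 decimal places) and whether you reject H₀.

Expected counts E_i = n·p_i: 188×0.17 = 31.96, 188×0.24 = 45.12, 188×0.21 = 39.48, 188×0.15 = 28.2, 188×0.10 = 18.8, 188×0.13 = 24.44.
cat         O        E   (O−E)²/E
0          29    31.96      0.274
1          52    45.12      1.049
2          36    39.48      0.307
3          24     28.2      0.626
4          23     18.8      0.938
5+         24    24.44      0.008
Sum = 3.20
df = 3. Since 3.20 < 11.345, we do not reject H₀.

3.20; do not reject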